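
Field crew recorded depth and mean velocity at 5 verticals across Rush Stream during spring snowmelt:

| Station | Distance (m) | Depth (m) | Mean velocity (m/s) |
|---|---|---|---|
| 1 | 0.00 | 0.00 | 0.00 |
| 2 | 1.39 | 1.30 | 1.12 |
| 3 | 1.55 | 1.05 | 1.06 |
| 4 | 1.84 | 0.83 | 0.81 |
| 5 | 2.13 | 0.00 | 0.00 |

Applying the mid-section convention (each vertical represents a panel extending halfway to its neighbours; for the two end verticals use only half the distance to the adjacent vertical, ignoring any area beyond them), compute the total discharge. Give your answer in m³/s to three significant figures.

1.57 m³/s

w_2 = (1.55 − 0.00)/2 = 0.775 m; q_2 = 1.12 × 1.30 × 0.775 = 1.128 m³/s
w_3 = (1.84 − 1.39)/2 = 0.225 m; q_3 = 1.06 × 1.05 × 0.225 = 0.2504 m³/s
w_4 = (2.13 − 1.55)/2 = 0.29 m; q_4 = 0.81 × 0.83 × 0.29 = 0.1950 m³/s
Stations 1, 5 contribute zero (depth or velocity is 0).
Q = Σ qᵢ = 1.574 m³/s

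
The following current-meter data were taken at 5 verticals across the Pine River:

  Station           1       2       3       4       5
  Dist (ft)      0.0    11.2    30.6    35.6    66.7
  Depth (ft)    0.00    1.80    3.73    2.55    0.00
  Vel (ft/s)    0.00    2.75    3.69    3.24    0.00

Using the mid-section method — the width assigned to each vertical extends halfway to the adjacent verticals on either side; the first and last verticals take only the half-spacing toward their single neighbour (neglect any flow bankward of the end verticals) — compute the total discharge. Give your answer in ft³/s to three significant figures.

393 ft³/s

w_2 = (30.6 − 0.0)/2 = 15.3 ft; q_2 = 2.75 × 1.80 × 15.3 = 75.74 ft³/s
w_3 = (35.6 − 11.2)/2 = 12.2 ft; q_3 = 3.69 × 3.73 × 12.2 = 167.9 ft³/s
w_4 = (66.7 − 30.6)/2 = 18.05 ft; q_4 = 3.24 × 2.55 × 18.05 = 149.1 ft³/s
Stations 1, 5 contribute zero (depth or velocity is 0).
Q = Σ qᵢ = 392.8 ft³/s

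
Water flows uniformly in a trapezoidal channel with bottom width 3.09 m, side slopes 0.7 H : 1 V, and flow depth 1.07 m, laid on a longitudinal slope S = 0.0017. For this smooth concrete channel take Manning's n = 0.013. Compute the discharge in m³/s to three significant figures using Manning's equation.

10.5 m³/s

A = (b + z·y)·y = (3.09 + 0.7×1.07)×1.07 = 4.108 m²
P = b + 2y√(1+z²) = 3.09 + 2×1.07×√(1+0.7²) = 5.702 m
R = A/P = 4.108/5.702 = 0.7204 m
Q = (1/n)·A·R^(2/3)·S^(1/2) = (1/0.013) × 4.108 × 0.7204^(2/3) × 0.0017^(1/2) = 10.47 m³/s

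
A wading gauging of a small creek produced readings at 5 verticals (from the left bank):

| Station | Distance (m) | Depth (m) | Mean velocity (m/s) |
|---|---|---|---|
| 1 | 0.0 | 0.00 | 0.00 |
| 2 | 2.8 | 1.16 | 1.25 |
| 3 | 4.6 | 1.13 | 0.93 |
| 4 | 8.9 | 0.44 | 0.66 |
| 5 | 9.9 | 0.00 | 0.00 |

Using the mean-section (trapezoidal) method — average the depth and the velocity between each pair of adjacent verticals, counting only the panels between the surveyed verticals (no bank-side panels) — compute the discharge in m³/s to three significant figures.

Panel 1-2: Δb = 2.8 m, d̄ = (0.00+1.16)/2 = 0.58, v̄ = (0.00+1.25)/2 = 0.625 → q = 2.8×0.58×0.625 = 1.015 m³/s
Panel 2-3: Δb = 1.8 m, d̄ = (1.16+1.13)/2 = 1.145, v̄ = (1.25+0.93)/2 = 1.09 → q = 1.8×1.145×1.09 = 2.246 m³/s
Panel 3-4: Δb = 4.3 m, d̄ = (1.13+0.44)/2 = 0.785, v̄ = (0.93+0.66)/2 = 0.795 → q = 4.3×0.785×0.795 = 2.684 m³/s
Panel 4-5: Δb = 1 m, d̄ = (0.44+0.00)/2 = 0.22, v̄ = (0.66+0.00)/2 = 0.33 → q = 1×0.22×0.33 = 0.07260 m³/s
Q = Σ q = 6.018 m³/s

6.02 m³/s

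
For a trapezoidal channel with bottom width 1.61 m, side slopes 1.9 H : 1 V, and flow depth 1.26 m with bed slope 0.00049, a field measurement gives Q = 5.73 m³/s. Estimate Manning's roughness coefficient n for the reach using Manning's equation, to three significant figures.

A = (b + z·y)·y = (1.61 + 1.9×1.26)×1.26 = 5.045 m²
P = b + 2y√(1+z²) = 1.61 + 2×1.26×√(1+1.9²) = 7.021 m
R = A/P = 5.045/7.021 = 0.7186 m
n = (1/Q)·A·R^(2/3)·S^(1/2) = (1/5.73) × 5.045 × 0.8023 × 0.02214 = 0.01564

0.0156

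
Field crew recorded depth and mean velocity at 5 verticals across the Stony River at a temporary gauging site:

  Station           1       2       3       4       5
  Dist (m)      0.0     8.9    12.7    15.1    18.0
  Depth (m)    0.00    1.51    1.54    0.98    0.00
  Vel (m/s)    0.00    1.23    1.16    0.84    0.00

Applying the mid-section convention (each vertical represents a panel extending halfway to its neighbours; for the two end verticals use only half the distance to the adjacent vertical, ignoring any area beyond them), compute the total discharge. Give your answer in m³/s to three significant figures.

19.5 m³/s

w_2 = (12.7 − 0.0)/2 = 6.35 m; q_2 = 1.23 × 1.51 × 6.35 = 11.79 m³/s
w_3 = (15.1 − 8.9)/2 = 3.1 m; q_3 = 1.16 × 1.54 × 3.1 = 5.538 m³/s
w_4 = (18.0 − 12.7)/2 = 2.65 m; q_4 = 0.84 × 0.98 × 2.65 = 2.181 m³/s
Stations 1, 5 contribute zero (depth or velocity is 0).
Q = Σ qᵢ = 19.51 m³/s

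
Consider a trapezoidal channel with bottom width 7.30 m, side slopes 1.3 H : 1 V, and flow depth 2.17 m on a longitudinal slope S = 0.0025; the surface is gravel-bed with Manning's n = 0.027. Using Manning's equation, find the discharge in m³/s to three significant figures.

53.8 m³/s

A = (b + z·y)·y = (7.30 + 1.3×2.17)×2.17 = 21.96 m²
P = b + 2y√(1+z²) = 7.30 + 2×2.17×√(1+1.3²) = 14.42 m
R = A/P = 21.96/14.42 = 1.523 m
Q = (1/n)·A·R^(2/3)·S^(1/2) = (1/0.027) × 21.96 × 1.523^(2/3) × 0.0025^(1/2) = 53.84 m³/s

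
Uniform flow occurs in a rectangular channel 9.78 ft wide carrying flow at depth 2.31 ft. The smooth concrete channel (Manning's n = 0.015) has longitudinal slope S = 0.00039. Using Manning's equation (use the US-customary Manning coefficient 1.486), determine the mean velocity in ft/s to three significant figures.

2.64 ft/s

A = b·y = 9.78 × 2.31 = 22.59 ft²
P = b + 2y = 9.78 + 2×2.31 = 14.40 ft
R = A/P = 22.59/14.40 = 1.569 ft
Q = (1.486/n)·A·R^(2/3)·S^(1/2) = (1.486/0.015) × 22.59 × 1.569^(2/3) × 0.00039^(1/2) = 59.68 ft³/s
V = Q/A = 59.68/22.59 = 2.642 ft/s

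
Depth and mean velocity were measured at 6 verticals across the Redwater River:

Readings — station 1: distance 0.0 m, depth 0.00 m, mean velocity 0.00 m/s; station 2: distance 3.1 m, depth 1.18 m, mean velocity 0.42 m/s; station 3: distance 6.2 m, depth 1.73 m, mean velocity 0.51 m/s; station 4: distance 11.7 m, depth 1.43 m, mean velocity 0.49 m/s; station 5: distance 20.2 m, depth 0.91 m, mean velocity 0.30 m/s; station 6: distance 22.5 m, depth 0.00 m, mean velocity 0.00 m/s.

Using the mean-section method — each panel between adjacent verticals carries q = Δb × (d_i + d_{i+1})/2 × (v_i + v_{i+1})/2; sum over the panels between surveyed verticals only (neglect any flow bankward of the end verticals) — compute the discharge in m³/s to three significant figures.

10.9 m³/s

Panel 1-2: Δb = 3.1 m, d̄ = (0.00+1.18)/2 = 0.59, v̄ = (0.00+0.42)/2 = 0.21 → q = 3.1×0.59×0.21 = 0.3841 m³/s
Panel 2-3: Δb = 3.1 m, d̄ = (1.18+1.73)/2 = 1.455, v̄ = (0.42+0.51)/2 = 0.465 → q = 3.1×1.455×0.465 = 2.097 m³/s
Panel 3-4: Δb = 5.5 m, d̄ = (1.73+1.43)/2 = 1.58, v̄ = (0.51+0.49)/2 = 0.5 → q = 5.5×1.58×0.5 = 4.345 m³/s
Panel 4-5: Δb = 8.5 m, d̄ = (1.43+0.91)/2 = 1.17, v̄ = (0.49+0.30)/2 = 0.395 → q = 8.5×1.17×0.395 = 3.928 m³/s
Panel 5-6: Δb = 2.3 m, d̄ = (0.91+0.00)/2 = 0.455, v̄ = (0.30+0.00)/2 = 0.15 → q = 2.3×0.455×0.15 = 0.1570 m³/s
Q = Σ q = 10.91 m³/s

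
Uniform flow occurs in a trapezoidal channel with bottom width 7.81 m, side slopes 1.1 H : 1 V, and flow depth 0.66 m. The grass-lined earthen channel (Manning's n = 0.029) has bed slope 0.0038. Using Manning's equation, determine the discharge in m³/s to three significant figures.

8.30 m³/s

A = (b + z·y)·y = (7.81 + 1.1×0.66)×0.66 = 5.634 m²
P = b + 2y√(1+z²) = 7.81 + 2×0.66×√(1+1.1²) = 9.772 m
R = A/P = 5.634/9.772 = 0.5765 m
Q = (1/n)·A·R^(2/3)·S^(1/2) = (1/0.029) × 5.634 × 0.5765^(2/3) × 0.0038^(1/2) = 8.295 m³/s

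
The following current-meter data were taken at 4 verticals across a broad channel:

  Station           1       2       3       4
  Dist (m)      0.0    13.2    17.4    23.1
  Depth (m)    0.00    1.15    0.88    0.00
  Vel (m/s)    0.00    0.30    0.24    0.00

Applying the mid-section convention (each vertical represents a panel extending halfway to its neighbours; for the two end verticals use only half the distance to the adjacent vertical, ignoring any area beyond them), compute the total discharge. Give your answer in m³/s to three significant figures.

w_2 = (17.4 − 0.0)/2 = 8.7 m; q_2 = 0.30 × 1.15 × 8.7 = 3.002 m³/s
w_3 = (23.1 − 13.2)/2 = 4.95 m; q_3 = 0.24 × 0.88 × 4.95 = 1.045 m³/s
Stations 1, 4 contribute zero (depth or velocity is 0).
Q = Σ qᵢ = 4.047 m³/s

4.05 m³/s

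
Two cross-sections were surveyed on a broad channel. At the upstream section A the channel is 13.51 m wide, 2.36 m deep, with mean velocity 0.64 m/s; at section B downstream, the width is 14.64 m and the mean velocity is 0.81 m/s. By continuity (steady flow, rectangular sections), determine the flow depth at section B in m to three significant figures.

Q = A₁V₁ = (13.51×2.36) × 0.64 = 20.41 m³/s
d₂ = Q/(b₂ V₂) = 20.41/(14.64×0.81) = 1.721 m

1.72 m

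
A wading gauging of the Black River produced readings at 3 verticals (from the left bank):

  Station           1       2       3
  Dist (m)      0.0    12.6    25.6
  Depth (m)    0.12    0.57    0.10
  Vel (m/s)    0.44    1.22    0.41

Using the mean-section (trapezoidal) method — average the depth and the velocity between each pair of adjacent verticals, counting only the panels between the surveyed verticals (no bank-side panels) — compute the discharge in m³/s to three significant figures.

Panel 1-2: Δb = 12.6 m, d̄ = (0.12+0.57)/2 = 0.345, v̄ = (0.44+1.22)/2 = 0.83 → q = 12.6×0.345×0.83 = 3.608 m³/s
Panel 2-3: Δb = 13 m, d̄ = (0.57+0.10)/2 = 0.335, v̄ = (1.22+0.41)/2 = 0.815 → q = 13×0.335×0.815 = 3.549 m³/s
Q = Σ q = 7.157 m³/s

7.16 m³/s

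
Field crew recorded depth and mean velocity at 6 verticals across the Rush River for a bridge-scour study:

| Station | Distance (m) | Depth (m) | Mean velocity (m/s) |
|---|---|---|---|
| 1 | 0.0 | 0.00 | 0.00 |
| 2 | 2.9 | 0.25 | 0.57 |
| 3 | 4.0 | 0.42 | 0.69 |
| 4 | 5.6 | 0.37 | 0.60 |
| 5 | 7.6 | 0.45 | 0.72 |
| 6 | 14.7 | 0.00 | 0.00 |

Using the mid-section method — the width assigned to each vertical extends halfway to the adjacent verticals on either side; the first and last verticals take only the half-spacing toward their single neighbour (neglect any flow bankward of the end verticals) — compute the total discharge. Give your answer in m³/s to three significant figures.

2.55 m³/s

w_2 = (4.0 − 0.0)/2 = 2 m; q_2 = 0.57 × 0.25 × 2 = 0.2850 m³/s
w_3 = (5.6 − 2.9)/2 = 1.35 m; q_3 = 0.69 × 0.42 × 1.35 = 0.3912 m³/s
w_4 = (7.6 − 4.0)/2 = 1.8 m; q_4 = 0.60 × 0.37 × 1.8 = 0.3996 m³/s
w_5 = (14.7 − 5.6)/2 = 4.55 m; q_5 = 0.72 × 0.45 × 4.55 = 1.474 m³/s
Stations 1, 6 contribute zero (depth or velocity is 0).
Q = Σ qᵢ = 2.550 m³/s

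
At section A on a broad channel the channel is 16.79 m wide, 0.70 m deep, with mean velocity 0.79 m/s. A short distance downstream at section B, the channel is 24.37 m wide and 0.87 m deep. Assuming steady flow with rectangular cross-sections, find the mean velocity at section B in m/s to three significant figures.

0.438 m/s

Q = A₁V₁ = (16.79×0.70) × 0.79 = 9.285 m³/s
A₂ = 24.37 × 0.87 = 21.20 m²
V₂ = Q/A₂ = 9.285/21.20 = 0.4379 m/s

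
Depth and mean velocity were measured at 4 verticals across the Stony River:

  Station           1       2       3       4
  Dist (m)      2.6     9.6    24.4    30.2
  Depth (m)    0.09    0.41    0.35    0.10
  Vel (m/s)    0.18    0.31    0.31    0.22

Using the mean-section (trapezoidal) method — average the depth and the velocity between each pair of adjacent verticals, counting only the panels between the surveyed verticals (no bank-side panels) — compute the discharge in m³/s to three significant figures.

Panel 1-2: Δb = 7 m, d̄ = (0.09+0.41)/2 = 0.25, v̄ = (0.18+0.31)/2 = 0.245 → q = 7×0.25×0.245 = 0.4288 m³/s
Panel 2-3: Δb = 14.8 m, d̄ = (0.41+0.35)/2 = 0.38, v̄ = (0.31+0.31)/2 = 0.31 → q = 14.8×0.38×0.31 = 1.743 m³/s
Panel 3-4: Δb = 5.8 m, d̄ = (0.35+0.10)/2 = 0.225, v̄ = (0.31+0.22)/2 = 0.265 → q = 5.8×0.225×0.265 = 0.3458 m³/s
Q = Σ q = 2.518 m³/s

2.52 m³/s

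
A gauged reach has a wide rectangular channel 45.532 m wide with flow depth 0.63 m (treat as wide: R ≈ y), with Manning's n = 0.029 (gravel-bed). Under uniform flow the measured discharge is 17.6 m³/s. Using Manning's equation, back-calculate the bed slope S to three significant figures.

0.000586

A = b·y = 45.532 × 0.63 = 28.69 m²
Wide channel: R ≈ y = 0.63 m
S = (Q·n / (1·A·R^(2/3)))² = (17.6×0.029 / (1×28.69×0.7349))² = 0.0005862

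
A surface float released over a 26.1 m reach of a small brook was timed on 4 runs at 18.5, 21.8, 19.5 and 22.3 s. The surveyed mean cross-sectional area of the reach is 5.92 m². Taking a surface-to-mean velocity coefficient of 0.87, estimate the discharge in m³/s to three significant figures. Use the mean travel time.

6.55 m³/s

t̄ = (18.5 + 21.8 + 19.5 + 22.3) / 4 = 20.525 s
v_surface = L / t̄ = 26.1 / 20.525 = 1.272 m/s
v_mean = 0.87 × 1.272 = 1.106 m/s
Q = A × v_mean = 5.92 × 1.106 = 6.549 m³/s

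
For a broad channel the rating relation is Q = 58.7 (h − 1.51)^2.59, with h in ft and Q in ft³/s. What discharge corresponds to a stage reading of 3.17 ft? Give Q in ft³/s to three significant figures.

218 ft³/s

Q = 58.7 × (3.17 − 1.51)^2.59 = 58.7 × 1.66^2.59 = 218.1 ft³/s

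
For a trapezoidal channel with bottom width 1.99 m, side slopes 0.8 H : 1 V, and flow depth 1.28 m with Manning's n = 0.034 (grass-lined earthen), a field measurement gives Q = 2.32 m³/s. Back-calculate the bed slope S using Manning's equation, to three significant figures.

0.000633

A = (b + z·y)·y = (1.99 + 0.8×1.28)×1.28 = 3.858 m²
P = b + 2y√(1+z²) = 1.99 + 2×1.28×√(1+0.8²) = 5.268 m
R = A/P = 3.858/5.268 = 0.7323 m
S = (Q·n / (1·A·R^(2/3)))² = (2.32×0.034 / (1×3.858×0.8124))² = 0.0006334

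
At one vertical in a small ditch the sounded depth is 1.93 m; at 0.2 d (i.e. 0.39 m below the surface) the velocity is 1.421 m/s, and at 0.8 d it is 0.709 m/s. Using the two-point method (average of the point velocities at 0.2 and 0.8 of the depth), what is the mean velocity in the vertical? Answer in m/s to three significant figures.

v̄ = (1.421 + 0.709) / 2 = 1.065 m/s

1.07 m/s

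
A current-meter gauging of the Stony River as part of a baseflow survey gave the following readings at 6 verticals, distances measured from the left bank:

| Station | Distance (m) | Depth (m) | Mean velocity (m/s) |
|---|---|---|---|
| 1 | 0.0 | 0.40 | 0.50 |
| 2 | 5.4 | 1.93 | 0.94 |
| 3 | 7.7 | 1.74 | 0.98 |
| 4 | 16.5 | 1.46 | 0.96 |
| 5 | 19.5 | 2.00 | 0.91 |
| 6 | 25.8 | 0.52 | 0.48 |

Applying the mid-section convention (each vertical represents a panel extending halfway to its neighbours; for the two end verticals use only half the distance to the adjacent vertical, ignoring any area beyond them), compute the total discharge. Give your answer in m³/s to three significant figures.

34.5 m³/s

w_1 = (5.4 − 0.0)/2 = 2.7 m; q_1 = 0.50 × 0.40 × 2.7 = 0.5400 m³/s
w_2 = (7.7 − 0.0)/2 = 3.85 m; q_2 = 0.94 × 1.93 × 3.85 = 6.985 m³/s
w_3 = (16.5 − 5.4)/2 = 5.55 m; q_3 = 0.98 × 1.74 × 5.55 = 9.464 m³/s
w_4 = (19.5 − 7.7)/2 = 5.9 m; q_4 = 0.96 × 1.46 × 5.9 = 8.269 m³/s
w_5 = (25.8 − 16.5)/2 = 4.65 m; q_5 = 0.91 × 2.00 × 4.65 = 8.463 m³/s
w_6 = (25.8 − 19.5)/2 = 3.15 m; q_6 = 0.48 × 0.52 × 3.15 = 0.7862 m³/s
Q = Σ qᵢ = 34.51 m³/s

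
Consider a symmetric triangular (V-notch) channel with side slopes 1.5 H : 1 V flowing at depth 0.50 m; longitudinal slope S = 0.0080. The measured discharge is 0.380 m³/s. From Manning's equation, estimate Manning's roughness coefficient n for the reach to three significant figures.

A = z·y² = 1.5×0.50² = 0.3750 m²
P = 2y√(1+z²) = 2×0.50×√(1+1.5²) = 1.803 m
R = A/P = 0.3750/1.803 = 0.2080 m
n = (1/Q)·A·R^(2/3)·S^(1/2) = (1/0.380) × 0.3750 × 0.3511 × 0.08944 = 0.03099

0.0310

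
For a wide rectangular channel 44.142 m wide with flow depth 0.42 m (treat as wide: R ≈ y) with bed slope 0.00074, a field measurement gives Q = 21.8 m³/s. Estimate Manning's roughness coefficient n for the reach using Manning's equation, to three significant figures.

A = b·y = 44.142 × 0.42 = 18.54 m²
Wide channel: R ≈ y = 0.42 m
n = (1/Q)·A·R^(2/3)·S^(1/2) = (1/21.8) × 18.54 × 0.5608 × 0.02720 = 0.01297

0.0130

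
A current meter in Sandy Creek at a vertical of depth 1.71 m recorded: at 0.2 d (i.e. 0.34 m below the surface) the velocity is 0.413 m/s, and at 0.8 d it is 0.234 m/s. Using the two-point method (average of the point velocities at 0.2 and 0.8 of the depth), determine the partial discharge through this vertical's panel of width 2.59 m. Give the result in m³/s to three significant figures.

v̄ = (0.413 + 0.234) / 2 = 0.3235 m/s
q = v̄ × d × w = 0.3235 × 1.71 × 2.59 = 1.433 m³/s

1.43 m³/s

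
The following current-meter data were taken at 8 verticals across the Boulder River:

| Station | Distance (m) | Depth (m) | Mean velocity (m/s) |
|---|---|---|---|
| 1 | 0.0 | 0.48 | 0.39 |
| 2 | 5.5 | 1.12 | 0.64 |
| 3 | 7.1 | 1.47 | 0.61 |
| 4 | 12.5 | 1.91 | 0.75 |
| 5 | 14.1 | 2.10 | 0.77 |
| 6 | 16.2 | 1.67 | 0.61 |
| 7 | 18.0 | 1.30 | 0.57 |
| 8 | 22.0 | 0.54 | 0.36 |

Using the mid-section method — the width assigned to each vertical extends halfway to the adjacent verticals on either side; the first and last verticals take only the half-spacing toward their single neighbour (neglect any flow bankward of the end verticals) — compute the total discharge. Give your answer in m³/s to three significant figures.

w_1 = (5.5 − 0.0)/2 = 2.75 m; q_1 = 0.39 × 0.48 × 2.75 = 0.5148 m³/s
w_2 = (7.1 − 0.0)/2 = 3.55 m; q_2 = 0.64 × 1.12 × 3.55 = 2.545 m³/s
w_3 = (12.5 − 5.5)/2 = 3.5 m; q_3 = 0.61 × 1.47 × 3.5 = 3.138 m³/s
w_4 = (14.1 − 7.1)/2 = 3.5 m; q_4 = 0.75 × 1.91 × 3.5 = 5.014 m³/s
w_5 = (16.2 − 12.5)/2 = 1.85 m; q_5 = 0.77 × 2.10 × 1.85 = 2.991 m³/s
w_6 = (18.0 − 14.1)/2 = 1.95 m; q_6 = 0.61 × 1.67 × 1.95 = 1.986 m³/s
w_7 = (22.0 − 16.2)/2 = 2.9 m; q_7 = 0.57 × 1.30 × 2.9 = 2.149 m³/s
w_8 = (22.0 − 18.0)/2 = 2 m; q_8 = 0.36 × 0.54 × 2 = 0.3888 m³/s
Q = Σ qᵢ = 18.73 m³/s

18.7 m³/s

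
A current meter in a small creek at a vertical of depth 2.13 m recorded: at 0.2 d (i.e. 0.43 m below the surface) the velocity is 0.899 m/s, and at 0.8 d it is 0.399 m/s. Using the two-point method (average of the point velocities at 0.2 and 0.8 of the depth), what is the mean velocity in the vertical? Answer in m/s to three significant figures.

v̄ = (0.899 + 0.399) / 2 = 0.6490 m/s

0.649 m/s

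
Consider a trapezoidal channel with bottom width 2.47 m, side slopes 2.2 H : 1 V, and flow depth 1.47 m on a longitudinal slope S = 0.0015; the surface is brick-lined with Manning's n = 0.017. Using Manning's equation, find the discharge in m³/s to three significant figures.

17.5 m³/s

A = (b + z·y)·y = (2.47 + 2.2×1.47)×1.47 = 8.385 m²
P = b + 2y√(1+z²) = 2.47 + 2×1.47×√(1+2.2²) = 9.575 m
R = A/P = 8.385/9.575 = 0.8757 m
Q = (1/n)·A·R^(2/3)·S^(1/2) = (1/0.017) × 8.385 × 0.8757^(2/3) × 0.0015^(1/2) = 17.49 m³/s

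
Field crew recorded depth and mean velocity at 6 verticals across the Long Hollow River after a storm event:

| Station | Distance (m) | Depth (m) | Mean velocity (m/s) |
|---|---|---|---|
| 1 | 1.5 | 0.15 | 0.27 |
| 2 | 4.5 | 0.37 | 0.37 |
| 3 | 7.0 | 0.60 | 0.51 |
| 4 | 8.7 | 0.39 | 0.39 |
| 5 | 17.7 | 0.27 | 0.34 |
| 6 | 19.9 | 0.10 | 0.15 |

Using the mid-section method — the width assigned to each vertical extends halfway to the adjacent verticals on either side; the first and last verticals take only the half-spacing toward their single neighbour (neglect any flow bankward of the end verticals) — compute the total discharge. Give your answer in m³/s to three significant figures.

2.42 m³/s

w_1 = (4.5 − 1.5)/2 = 1.5 m; q_1 = 0.27 × 0.15 × 1.5 = 0.06075 m³/s
w_2 = (7.0 − 1.5)/2 = 2.75 m; q_2 = 0.37 × 0.37 × 2.75 = 0.3765 m³/s
w_3 = (8.7 − 4.5)/2 = 2.1 m; q_3 = 0.51 × 0.60 × 2.1 = 0.6426 m³/s
w_4 = (17.7 − 7.0)/2 = 5.35 m; q_4 = 0.39 × 0.39 × 5.35 = 0.8137 m³/s
w_5 = (19.9 − 8.7)/2 = 5.6 m; q_5 = 0.34 × 0.27 × 5.6 = 0.5141 m³/s
w_6 = (19.9 − 17.7)/2 = 1.1 m; q_6 = 0.15 × 0.10 × 1.1 = 0.01650 m³/s
Q = Σ qᵢ = 2.424 m³/s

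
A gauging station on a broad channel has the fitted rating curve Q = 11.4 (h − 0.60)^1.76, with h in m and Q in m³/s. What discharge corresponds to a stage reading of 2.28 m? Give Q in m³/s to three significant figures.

Q = 11.4 × (2.28 − 0.60)^1.76 = 11.4 × 1.68^1.76 = 28.41 m³/s

28.4 m³/s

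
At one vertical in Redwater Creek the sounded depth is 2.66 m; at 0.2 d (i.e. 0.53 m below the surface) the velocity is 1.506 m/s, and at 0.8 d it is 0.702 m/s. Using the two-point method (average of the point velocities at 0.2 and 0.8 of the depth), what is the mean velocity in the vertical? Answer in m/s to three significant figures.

v̄ = (1.506 + 0.702) / 2 = 1.104 m/s

1.10 m/s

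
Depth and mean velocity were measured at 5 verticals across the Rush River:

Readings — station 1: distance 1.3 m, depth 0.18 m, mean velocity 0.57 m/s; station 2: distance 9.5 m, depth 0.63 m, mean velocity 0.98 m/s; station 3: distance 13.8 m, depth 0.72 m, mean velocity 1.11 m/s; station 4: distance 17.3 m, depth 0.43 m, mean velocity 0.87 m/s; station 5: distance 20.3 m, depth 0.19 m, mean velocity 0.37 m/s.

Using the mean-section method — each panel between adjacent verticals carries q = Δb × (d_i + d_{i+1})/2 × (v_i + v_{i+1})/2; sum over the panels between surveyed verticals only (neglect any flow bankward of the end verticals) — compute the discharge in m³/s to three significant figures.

Panel 1-2: Δb = 8.2 m, d̄ = (0.18+0.63)/2 = 0.405, v̄ = (0.57+0.98)/2 = 0.775 → q = 8.2×0.405×0.775 = 2.574 m³/s
Panel 2-3: Δb = 4.3 m, d̄ = (0.63+0.72)/2 = 0.675, v̄ = (0.98+1.11)/2 = 1.045 → q = 4.3×0.675×1.045 = 3.033 m³/s
Panel 3-4: Δb = 3.5 m, d̄ = (0.72+0.43)/2 = 0.575, v̄ = (1.11+0.87)/2 = 0.99 → q = 3.5×0.575×0.99 = 1.992 m³/s
Panel 4-5: Δb = 3 m, d̄ = (0.43+0.19)/2 = 0.31, v̄ = (0.87+0.37)/2 = 0.62 → q = 3×0.31×0.62 = 0.5766 m³/s
Q = Σ q = 8.176 m³/s

8.18 m³/s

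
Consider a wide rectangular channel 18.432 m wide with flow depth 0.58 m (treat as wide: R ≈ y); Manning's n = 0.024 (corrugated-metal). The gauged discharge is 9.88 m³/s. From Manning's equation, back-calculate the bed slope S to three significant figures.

0.00102

A = b·y = 18.432 × 0.58 = 10.69 m²
Wide channel: R ≈ y = 0.58 m
S = (Q·n / (1·A·R^(2/3)))² = (9.88×0.024 / (1×10.69×0.6955))² = 0.001017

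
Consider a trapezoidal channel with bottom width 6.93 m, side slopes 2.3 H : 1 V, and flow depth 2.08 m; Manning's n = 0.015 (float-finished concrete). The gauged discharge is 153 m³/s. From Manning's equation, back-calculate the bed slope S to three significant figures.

A = (b + z·y)·y = (6.93 + 2.3×2.08)×2.08 = 24.37 m²
P = b + 2y√(1+z²) = 6.93 + 2×2.08×√(1+2.3²) = 17.36 m
R = A/P = 24.37/17.36 = 1.403 m
S = (Q·n / (1·A·R^(2/3)))² = (153×0.015 / (1×24.37×1.253))² = 0.005647

0.00565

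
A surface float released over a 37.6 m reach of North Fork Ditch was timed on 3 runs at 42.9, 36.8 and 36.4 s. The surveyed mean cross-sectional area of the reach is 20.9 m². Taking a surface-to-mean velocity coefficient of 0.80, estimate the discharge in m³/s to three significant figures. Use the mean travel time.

t̄ = (42.9 + 36.8 + 36.4) / 3 = 38.7 s
v_surface = L / t̄ = 37.6 / 38.7 = 0.9716 m/s
v_mean = 0.80 × 0.9716 = 0.7773 m/s
Q = A × v_mean = 20.9 × 0.7773 = 16.24 m³/s

16.2 m³/s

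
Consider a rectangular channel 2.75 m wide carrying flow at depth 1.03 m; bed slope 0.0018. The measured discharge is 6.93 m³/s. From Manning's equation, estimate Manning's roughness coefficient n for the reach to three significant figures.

A = b·y = 2.75 × 1.03 = 2.833 m²
P = b + 2y = 2.75 + 2×1.03 = 4.810 m
R = A/P = 2.833/4.810 = 0.5889 m
n = (1/Q)·A·R^(2/3)·S^(1/2) = (1/6.93) × 2.833 × 0.7026 × 0.04243 = 0.01218

0.0122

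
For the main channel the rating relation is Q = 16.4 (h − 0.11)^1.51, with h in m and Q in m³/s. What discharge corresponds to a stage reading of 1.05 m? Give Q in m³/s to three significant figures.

Q = 16.4 × (1.05 − 0.11)^1.51 = 16.4 × 0.94^1.51 = 14.94 m³/s

14.9 m³/s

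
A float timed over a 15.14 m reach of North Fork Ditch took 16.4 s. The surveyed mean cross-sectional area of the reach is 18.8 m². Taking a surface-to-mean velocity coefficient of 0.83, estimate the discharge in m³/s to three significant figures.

14.4 m³/s

v_surface = L / t̄ = 15.14 / 16.4 = 0.9232 m/s
v_mean = 0.83 × 0.9232 = 0.7662 m/s
Q = A × v_mean = 18.8 × 0.7662 = 14.41 m³/s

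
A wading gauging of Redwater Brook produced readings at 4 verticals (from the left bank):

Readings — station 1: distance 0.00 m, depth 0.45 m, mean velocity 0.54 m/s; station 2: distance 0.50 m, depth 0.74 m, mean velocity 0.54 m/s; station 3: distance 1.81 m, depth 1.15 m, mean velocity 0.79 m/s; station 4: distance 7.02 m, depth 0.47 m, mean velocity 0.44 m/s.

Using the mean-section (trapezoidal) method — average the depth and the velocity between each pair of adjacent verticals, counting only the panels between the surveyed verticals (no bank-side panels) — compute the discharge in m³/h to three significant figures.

Panel 1-2: Δb = 0.5 m, d̄ = (0.45+0.74)/2 = 0.595, v̄ = (0.54+0.54)/2 = 0.54 → q = 0.5×0.595×0.54 = 0.1607 m³/s
Panel 2-3: Δb = 1.31 m, d̄ = (0.74+1.15)/2 = 0.945, v̄ = (0.54+0.79)/2 = 0.665 → q = 1.31×0.945×0.665 = 0.8232 m³/s
Panel 3-4: Δb = 5.21 m, d̄ = (1.15+0.47)/2 = 0.81, v̄ = (0.79+0.44)/2 = 0.615 → q = 5.21×0.81×0.615 = 2.595 m³/s
Q = Σ q = 3.579 m³/s
= 3.579 × 3600 = 12890 m³/h

12900 m³/h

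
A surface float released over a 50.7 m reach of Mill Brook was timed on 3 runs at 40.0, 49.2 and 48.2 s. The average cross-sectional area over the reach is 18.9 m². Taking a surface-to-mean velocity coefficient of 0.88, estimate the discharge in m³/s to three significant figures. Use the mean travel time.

18.4 m³/s

t̄ = (40.0 + 49.2 + 48.2) / 3 = 45.8 s
v_surface = L / t̄ = 50.7 / 45.8 = 1.107 m/s
v_mean = 0.88 × 1.107 = 0.9741 m/s
Q = A × v_mean = 18.9 × 0.9741 = 18.41 m³/s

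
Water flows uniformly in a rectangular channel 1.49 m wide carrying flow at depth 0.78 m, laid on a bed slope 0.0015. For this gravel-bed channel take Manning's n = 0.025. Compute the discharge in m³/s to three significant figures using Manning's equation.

A = b·y = 1.49 × 0.78 = 1.162 m²
P = b + 2y = 1.49 + 2×0.78 = 3.050 m
R = A/P = 1.162/3.050 = 0.3810 m
Q = (1/n)·A·R^(2/3)·S^(1/2) = (1/0.025) × 1.162 × 0.3810^(2/3) × 0.0015^(1/2) = 0.9463 m³/s

0.946 m³/s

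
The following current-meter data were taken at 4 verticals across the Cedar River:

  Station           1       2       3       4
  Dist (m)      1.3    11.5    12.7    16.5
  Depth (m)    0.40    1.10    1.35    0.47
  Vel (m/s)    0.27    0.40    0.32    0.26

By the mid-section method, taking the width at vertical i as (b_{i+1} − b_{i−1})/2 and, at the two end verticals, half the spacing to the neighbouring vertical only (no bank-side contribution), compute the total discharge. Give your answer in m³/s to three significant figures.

4.37 m³/s

w_1 = (11.5 − 1.3)/2 = 5.1 m; q_1 = 0.27 × 0.40 × 5.1 = 0.5508 m³/s
w_2 = (12.7 − 1.3)/2 = 5.7 m; q_2 = 0.40 × 1.10 × 5.7 = 2.508 m³/s
w_3 = (16.5 − 11.5)/2 = 2.5 m; q_3 = 0.32 × 1.35 × 2.5 = 1.080 m³/s
w_4 = (16.5 − 12.7)/2 = 1.9 m; q_4 = 0.26 × 0.47 × 1.9 = 0.2322 m³/s
Q = Σ qᵢ = 4.371 m³/s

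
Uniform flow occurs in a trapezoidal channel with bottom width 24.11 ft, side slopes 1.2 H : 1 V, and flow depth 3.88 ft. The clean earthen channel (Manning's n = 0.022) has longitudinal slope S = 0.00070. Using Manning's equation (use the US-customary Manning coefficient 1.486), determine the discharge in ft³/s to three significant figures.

A = (b + z·y)·y = (24.11 + 1.2×3.88)×3.88 = 111.6 ft²
P = b + 2y√(1+z²) = 24.11 + 2×3.88×√(1+1.2²) = 36.23 ft
R = A/P = 111.6/36.23 = 3.081 ft
Q = (1.486/n)·A·R^(2/3)·S^(1/2) = (1.486/0.022) × 111.6 × 3.081^(2/3) × 0.00070^(1/2) = 422.3 ft³/s

422 ft³/s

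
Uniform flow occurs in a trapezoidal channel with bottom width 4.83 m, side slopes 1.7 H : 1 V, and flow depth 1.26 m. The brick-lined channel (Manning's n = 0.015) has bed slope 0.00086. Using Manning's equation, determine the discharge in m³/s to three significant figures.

16.0 m³/s

A = (b + z·y)·y = (4.83 + 1.7×1.26)×1.26 = 8.785 m²
P = b + 2y√(1+z²) = 4.83 + 2×1.26×√(1+1.7²) = 9.800 m
R = A/P = 8.785/9.800 = 0.8964 m
Q = (1/n)·A·R^(2/3)·S^(1/2) = (1/0.015) × 8.785 × 0.8964^(2/3) × 0.00086^(1/2) = 15.97 m³/s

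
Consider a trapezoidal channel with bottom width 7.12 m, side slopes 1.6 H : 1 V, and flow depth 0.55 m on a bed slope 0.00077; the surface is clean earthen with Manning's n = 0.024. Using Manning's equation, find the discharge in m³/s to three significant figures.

A = (b + z·y)·y = (7.12 + 1.6×0.55)×0.55 = 4.400 m²
P = b + 2y√(1+z²) = 7.12 + 2×0.55×√(1+1.6²) = 9.195 m
R = A/P = 4.400/9.195 = 0.4785 m
Q = (1/n)·A·R^(2/3)·S^(1/2) = (1/0.024) × 4.400 × 0.4785^(2/3) × 0.00077^(1/2) = 3.112 m³/s

3.11 m³/s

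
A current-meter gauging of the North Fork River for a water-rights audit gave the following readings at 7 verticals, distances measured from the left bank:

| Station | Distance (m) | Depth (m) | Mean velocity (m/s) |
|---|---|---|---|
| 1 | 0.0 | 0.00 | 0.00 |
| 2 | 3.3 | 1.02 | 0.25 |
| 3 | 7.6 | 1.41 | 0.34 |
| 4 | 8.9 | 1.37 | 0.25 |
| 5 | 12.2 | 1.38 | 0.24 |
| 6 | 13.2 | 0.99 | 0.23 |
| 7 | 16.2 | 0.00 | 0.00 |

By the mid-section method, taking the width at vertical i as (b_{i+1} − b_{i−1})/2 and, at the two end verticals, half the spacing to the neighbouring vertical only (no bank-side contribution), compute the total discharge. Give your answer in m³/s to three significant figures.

w_2 = (7.6 − 0.0)/2 = 3.8 m; q_2 = 0.25 × 1.02 × 3.8 = 0.9690 m³/s
w_3 = (8.9 − 3.3)/2 = 2.8 m; q_3 = 0.34 × 1.41 × 2.8 = 1.342 m³/s
w_4 = (12.2 − 7.6)/2 = 2.3 m; q_4 = 0.25 × 1.37 × 2.3 = 0.7878 m³/s
w_5 = (13.2 − 8.9)/2 = 2.15 m; q_5 = 0.24 × 1.38 × 2.15 = 0.7121 m³/s
w_6 = (16.2 − 12.2)/2 = 2 m; q_6 = 0.23 × 0.99 × 2 = 0.4554 m³/s
Stations 1, 7 contribute zero (depth or velocity is 0).
Q = Σ qᵢ = 4.267 m³/s

4.27 m³/s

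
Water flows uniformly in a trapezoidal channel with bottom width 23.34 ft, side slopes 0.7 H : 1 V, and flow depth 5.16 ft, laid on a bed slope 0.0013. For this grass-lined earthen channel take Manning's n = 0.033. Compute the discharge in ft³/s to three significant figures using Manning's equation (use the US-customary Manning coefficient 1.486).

557 ft³/s

A = (b + z·y)·y = (23.34 + 0.7×5.16)×5.16 = 139.1 ft²
P = b + 2y√(1+z²) = 23.34 + 2×5.16×√(1+0.7²) = 35.94 ft
R = A/P = 139.1/35.94 = 3.870 ft
Q = (1.486/n)·A·R^(2/3)·S^(1/2) = (1.486/0.033) × 139.1 × 3.870^(2/3) × 0.0013^(1/2) = 556.6 ft³/s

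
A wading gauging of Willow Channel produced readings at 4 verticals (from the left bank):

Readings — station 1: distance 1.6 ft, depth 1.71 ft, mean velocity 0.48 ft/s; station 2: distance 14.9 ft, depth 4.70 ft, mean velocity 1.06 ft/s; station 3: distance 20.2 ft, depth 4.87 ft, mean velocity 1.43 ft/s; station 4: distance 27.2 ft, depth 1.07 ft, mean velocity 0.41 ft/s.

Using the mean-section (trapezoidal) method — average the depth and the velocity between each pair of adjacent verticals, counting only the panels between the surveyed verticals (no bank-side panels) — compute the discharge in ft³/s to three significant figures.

83.5 ft³/s

Panel 1-2: Δb = 13.3 ft, d̄ = (1.71+4.70)/2 = 3.205, v̄ = (0.48+1.06)/2 = 0.77 → q = 13.3×3.205×0.77 = 32.82 ft³/s
Panel 2-3: Δb = 5.3 ft, d̄ = (4.70+4.87)/2 = 4.785, v̄ = (1.06+1.43)/2 = 1.245 → q = 5.3×4.785×1.245 = 31.57 ft³/s
Panel 3-4: Δb = 7 ft, d̄ = (4.87+1.07)/2 = 2.97, v̄ = (1.43+0.41)/2 = 0.92 → q = 7×2.97×0.92 = 19.13 ft³/s
Q = Σ q = 83.52 ft³/s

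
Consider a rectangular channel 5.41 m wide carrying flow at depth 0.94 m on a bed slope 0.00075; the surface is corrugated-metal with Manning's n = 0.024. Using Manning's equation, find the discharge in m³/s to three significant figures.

4.56 m³/s

A = b·y = 5.41 × 0.94 = 5.085 m²
P = b + 2y = 5.41 + 2×0.94 = 7.290 m
R = A/P = 5.085/7.290 = 0.6976 m
Q = (1/n)·A·R^(2/3)·S^(1/2) = (1/0.024) × 5.085 × 0.6976^(2/3) × 0.00075^(1/2) = 4.564 m³/s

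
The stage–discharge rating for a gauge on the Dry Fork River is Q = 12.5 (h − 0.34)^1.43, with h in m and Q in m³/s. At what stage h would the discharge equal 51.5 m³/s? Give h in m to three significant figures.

3.03 m

h − h₀ = (Q/C)^(1/b) = (51.5/12.5)^(1/1.43) = 2.692 m
h = 0.34 + 2.692 = 3.032 m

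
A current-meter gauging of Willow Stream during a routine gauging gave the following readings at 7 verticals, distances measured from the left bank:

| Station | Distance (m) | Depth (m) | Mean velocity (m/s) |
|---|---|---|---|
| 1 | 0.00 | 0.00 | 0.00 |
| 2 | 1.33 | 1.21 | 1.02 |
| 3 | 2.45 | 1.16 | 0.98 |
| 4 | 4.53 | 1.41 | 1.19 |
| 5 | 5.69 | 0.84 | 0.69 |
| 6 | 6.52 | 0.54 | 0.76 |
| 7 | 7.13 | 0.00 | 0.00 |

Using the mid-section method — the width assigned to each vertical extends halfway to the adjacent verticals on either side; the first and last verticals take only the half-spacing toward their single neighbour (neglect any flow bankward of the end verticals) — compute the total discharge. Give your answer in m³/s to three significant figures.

w_2 = (2.45 − 0.00)/2 = 1.225 m; q_2 = 1.02 × 1.21 × 1.225 = 1.512 m³/s
w_3 = (4.53 − 1.33)/2 = 1.6 m; q_3 = 0.98 × 1.16 × 1.6 = 1.819 m³/s
w_4 = (5.69 − 2.45)/2 = 1.62 m; q_4 = 1.19 × 1.41 × 1.62 = 2.718 m³/s
w_5 = (6.52 − 4.53)/2 = 0.995 m; q_5 = 0.69 × 0.84 × 0.995 = 0.5767 m³/s
w_6 = (7.13 − 5.69)/2 = 0.72 m; q_6 = 0.76 × 0.54 × 0.72 = 0.2955 m³/s
Stations 1, 7 contribute zero (depth or velocity is 0).
Q = Σ qᵢ = 6.921 m³/s

6.92 m³/s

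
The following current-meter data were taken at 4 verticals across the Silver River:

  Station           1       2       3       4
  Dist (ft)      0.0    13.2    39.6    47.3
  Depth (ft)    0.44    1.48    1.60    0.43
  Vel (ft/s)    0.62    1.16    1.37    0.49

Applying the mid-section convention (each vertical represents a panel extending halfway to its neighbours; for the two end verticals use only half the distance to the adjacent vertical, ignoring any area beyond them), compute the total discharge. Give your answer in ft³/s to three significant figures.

74.0 ft³/s

w_1 = (13.2 − 0.0)/2 = 6.6 ft; q_1 = 0.62 × 0.44 × 6.6 = 1.800 ft³/s
w_2 = (39.6 − 0.0)/2 = 19.8 ft; q_2 = 1.16 × 1.48 × 19.8 = 33.99 ft³/s
w_3 = (47.3 − 13.2)/2 = 17.05 ft; q_3 = 1.37 × 1.60 × 17.05 = 37.37 ft³/s
w_4 = (47.3 − 39.6)/2 = 3.85 ft; q_4 = 0.49 × 0.43 × 3.85 = 0.8112 ft³/s
Q = Σ qᵢ = 73.98 ft³/s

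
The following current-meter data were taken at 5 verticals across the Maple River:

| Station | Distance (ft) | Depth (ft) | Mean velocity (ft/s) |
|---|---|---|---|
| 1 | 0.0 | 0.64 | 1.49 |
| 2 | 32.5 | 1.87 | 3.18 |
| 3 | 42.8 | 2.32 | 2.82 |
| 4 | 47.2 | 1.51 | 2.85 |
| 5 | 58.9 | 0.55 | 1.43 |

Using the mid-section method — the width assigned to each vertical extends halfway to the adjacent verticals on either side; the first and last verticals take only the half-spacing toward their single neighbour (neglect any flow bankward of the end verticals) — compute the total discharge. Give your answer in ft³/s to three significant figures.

w_1 = (32.5 − 0.0)/2 = 16.25 ft; q_1 = 1.49 × 0.64 × 16.25 = 15.50 ft³/s
w_2 = (42.8 − 0.0)/2 = 21.4 ft; q_2 = 3.18 × 1.87 × 21.4 = 127.3 ft³/s
w_3 = (47.2 − 32.5)/2 = 7.35 ft; q_3 = 2.82 × 2.32 × 7.35 = 48.09 ft³/s
w_4 = (58.9 − 42.8)/2 = 8.05 ft; q_4 = 2.85 × 1.51 × 8.05 = 34.64 ft³/s
w_5 = (58.9 − 47.2)/2 = 5.85 ft; q_5 = 1.43 × 0.55 × 5.85 = 4.601 ft³/s
Q = Σ qᵢ = 230.1 ft³/s

230 ft³/s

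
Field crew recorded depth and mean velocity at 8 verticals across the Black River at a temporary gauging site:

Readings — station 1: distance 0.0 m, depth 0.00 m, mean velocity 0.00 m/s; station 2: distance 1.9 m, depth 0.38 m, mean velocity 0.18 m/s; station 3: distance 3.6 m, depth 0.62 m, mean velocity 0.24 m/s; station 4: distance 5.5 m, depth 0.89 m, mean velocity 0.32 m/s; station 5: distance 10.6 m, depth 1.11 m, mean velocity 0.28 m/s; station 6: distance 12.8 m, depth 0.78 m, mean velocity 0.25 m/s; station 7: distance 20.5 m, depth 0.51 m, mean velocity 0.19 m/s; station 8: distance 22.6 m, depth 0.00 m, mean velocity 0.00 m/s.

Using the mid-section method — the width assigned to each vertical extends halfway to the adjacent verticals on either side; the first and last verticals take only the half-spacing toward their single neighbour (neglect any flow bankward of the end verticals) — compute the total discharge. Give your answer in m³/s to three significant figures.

3.96 m³/s

w_2 = (3.6 − 0.0)/2 = 1.8 m; q_2 = 0.18 × 0.38 × 1.8 = 0.1231 m³/s
w_3 = (5.5 − 1.9)/2 = 1.8 m; q_3 = 0.24 × 0.62 × 1.8 = 0.2678 m³/s
w_4 = (10.6 − 3.6)/2 = 3.5 m; q_4 = 0.32 × 0.89 × 3.5 = 0.9968 m³/s
w_5 = (12.8 − 5.5)/2 = 3.65 m; q_5 = 0.28 × 1.11 × 3.65 = 1.134 m³/s
w_6 = (20.5 − 10.6)/2 = 4.95 m; q_6 = 0.25 × 0.78 × 4.95 = 0.9653 m³/s
w_7 = (22.6 − 12.8)/2 = 4.9 m; q_7 = 0.19 × 0.51 × 4.9 = 0.4748 m³/s
Stations 1, 8 contribute zero (depth or velocity is 0).
Q = Σ qᵢ = 3.962 m³/s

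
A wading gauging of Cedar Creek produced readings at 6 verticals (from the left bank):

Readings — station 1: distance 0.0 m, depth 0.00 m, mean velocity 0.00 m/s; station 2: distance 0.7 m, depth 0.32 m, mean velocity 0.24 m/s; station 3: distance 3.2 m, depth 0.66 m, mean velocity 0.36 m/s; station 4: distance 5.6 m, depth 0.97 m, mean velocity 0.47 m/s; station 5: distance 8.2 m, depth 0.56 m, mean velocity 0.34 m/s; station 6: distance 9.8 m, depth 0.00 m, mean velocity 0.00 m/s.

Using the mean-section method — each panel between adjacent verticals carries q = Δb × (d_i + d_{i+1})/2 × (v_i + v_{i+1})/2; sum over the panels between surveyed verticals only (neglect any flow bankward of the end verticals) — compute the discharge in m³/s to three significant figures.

Panel 1-2: Δb = 0.7 m, d̄ = (0.00+0.32)/2 = 0.16, v̄ = (0.00+0.24)/2 = 0.12 → q = 0.7×0.16×0.12 = 0.01344 m³/s
Panel 2-3: Δb = 2.5 m, d̄ = (0.32+0.66)/2 = 0.49, v̄ = (0.24+0.36)/2 = 0.3 → q = 2.5×0.49×0.3 = 0.3675 m³/s
Panel 3-4: Δb = 2.4 m, d̄ = (0.66+0.97)/2 = 0.815, v̄ = (0.36+0.47)/2 = 0.415 → q = 2.4×0.815×0.415 = 0.8117 m³/s
Panel 4-5: Δb = 2.6 m, d̄ = (0.97+0.56)/2 = 0.765, v̄ = (0.47+0.34)/2 = 0.405 → q = 2.6×0.765×0.405 = 0.8055 m³/s
Panel 5-6: Δb = 1.6 m, d̄ = (0.56+0.00)/2 = 0.28, v̄ = (0.34+0.00)/2 = 0.17 → q = 1.6×0.28×0.17 = 0.07616 m³/s
Q = Σ q = 2.074 m³/s

2.07 m³/s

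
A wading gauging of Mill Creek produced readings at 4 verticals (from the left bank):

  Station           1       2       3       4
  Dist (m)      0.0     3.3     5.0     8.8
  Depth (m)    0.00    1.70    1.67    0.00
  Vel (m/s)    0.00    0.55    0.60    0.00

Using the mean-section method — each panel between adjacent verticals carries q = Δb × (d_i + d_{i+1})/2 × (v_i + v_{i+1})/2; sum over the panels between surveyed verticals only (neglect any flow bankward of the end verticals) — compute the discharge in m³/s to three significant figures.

3.37 m³/s

Panel 1-2: Δb = 3.3 m, d̄ = (0.00+1.70)/2 = 0.85, v̄ = (0.00+0.55)/2 = 0.275 → q = 3.3×0.85×0.275 = 0.7714 m³/s
Panel 2-3: Δb = 1.7 m, d̄ = (1.70+1.67)/2 = 1.685, v̄ = (0.55+0.60)/2 = 0.575 → q = 1.7×1.685×0.575 = 1.647 m³/s
Panel 3-4: Δb = 3.8 m, d̄ = (1.67+0.00)/2 = 0.835, v̄ = (0.60+0.00)/2 = 0.3 → q = 3.8×0.835×0.3 = 0.9519 m³/s
Q = Σ q = 3.370 m³/s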